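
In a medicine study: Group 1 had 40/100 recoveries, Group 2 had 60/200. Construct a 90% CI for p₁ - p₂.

p̂₁ = 0.4, p̂₂ = 0.3. Difference = 0.1. CI = (0.003, 0.197)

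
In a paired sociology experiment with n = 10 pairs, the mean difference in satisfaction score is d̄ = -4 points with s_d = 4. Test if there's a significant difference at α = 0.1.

t = d̄/(s_d/√n) = -4/(4/√10) = -3.162. df = 9, critical t = ±1.833. Reject H₀.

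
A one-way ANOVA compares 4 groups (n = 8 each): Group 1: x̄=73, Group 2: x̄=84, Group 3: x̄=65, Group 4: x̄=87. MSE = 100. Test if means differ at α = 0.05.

Grand mean = 77.25. SS_between = 2470.0, MS_between = 823.33. F = 8.233, F_crit ≈ 2.947. Reject H₀.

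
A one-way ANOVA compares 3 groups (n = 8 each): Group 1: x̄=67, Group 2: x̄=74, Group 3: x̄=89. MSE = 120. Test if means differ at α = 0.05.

Grand mean = 76.67. SS_between = 2021.33, MS_between = 1010.67. F = 8.422, F_crit ≈ 3.467. Reject H₀.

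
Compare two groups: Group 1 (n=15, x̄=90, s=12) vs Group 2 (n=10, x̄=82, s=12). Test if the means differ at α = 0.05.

Pooled sp = 12.0. t = 1.633, df = 23. Critical t = ±2.069. Fail to reject H₀.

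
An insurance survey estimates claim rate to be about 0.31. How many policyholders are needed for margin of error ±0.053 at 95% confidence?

n = z²p(1-p)/E² = 1.96²×0.31×0.69/0.053² = 292.5 → n = 293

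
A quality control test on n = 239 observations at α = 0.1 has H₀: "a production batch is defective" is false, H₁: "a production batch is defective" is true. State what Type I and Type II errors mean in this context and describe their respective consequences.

Type I (false positive): concluding that a production batch is defective when it is not — scrapping a good batch — wasted material and cost for no reason. Type II (false negative): failing to conclude that a production batch is defective when it is — shipping a defective batch — faulty products reach customers. Which is costlier depends on domain priorities and is a judgement call rather than a statistical fact.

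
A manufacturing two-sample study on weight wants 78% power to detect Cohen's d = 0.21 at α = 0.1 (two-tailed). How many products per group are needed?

z_{α/2} = 1.645, z_β = Φ⁻¹(0.78) = 0.772. For small effect (d = 0.21): n per group = 2(z_{α/2} + z_β)²/d² = 2(1.645 + 0.772)²/0.21² = 264.9 → 265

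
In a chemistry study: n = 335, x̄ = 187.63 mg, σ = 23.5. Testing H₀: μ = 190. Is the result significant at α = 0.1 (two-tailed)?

z = (187.63 - 190)/(23.5/√335) = -1.846. Since |z| > 1.645, significant at α = 0.1.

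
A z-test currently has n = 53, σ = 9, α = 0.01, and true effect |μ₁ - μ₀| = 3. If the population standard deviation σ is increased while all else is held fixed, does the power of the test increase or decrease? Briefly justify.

Power decreases: a larger σ inflates the standard error σ/√n, pulling the sampling distribution under H₁ back toward the critical value.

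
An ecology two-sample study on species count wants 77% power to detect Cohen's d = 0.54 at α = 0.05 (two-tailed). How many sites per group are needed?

z_{α/2} = 1.96, z_β = Φ⁻¹(0.77) = 0.739. For medium effect (d = 0.54): n per group = 2(z_{α/2} + z_β)²/d² = 2(1.96 + 0.739)²/0.54² = 50.0 → 50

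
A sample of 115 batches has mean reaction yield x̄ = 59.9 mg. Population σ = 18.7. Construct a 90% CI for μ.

CI = x̄ ± z*(σ/√n) = 59.9 ± 1.645(18.7/√115) = 59.9 ± 2.87 = (57.03, 62.77)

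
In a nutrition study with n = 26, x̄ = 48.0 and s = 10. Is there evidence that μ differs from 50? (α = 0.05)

t = (x̄ - μ₀)/(s/√n) = (48.0 - 50)/(10/√26) = -1.02. df = 25, critical t = ±2.06. Fail to reject H₀.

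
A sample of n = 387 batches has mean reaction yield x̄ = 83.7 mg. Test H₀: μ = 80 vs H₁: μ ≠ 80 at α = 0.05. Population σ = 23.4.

z = (x̄ - μ₀)/(σ/√n) = (83.7 - 80)/(23.4/√387) = 3.111. Critical value: ±1.96. Since |3.111| > 1.96, Reject H₀.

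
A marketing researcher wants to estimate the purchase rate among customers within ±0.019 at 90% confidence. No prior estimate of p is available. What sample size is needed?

Conservative approach: use p = 0.5 (maximizes p(1-p) = 0.25). n = z²(0.25)/E² = 1.645²×0.25/0.019² = 1874.0 → n = 1874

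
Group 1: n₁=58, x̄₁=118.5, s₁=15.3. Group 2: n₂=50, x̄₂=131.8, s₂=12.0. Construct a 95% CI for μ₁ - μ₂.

Difference = -13.3. SE = √(15.3²/58 + 12.0²/50) = 2.63. CI = (-18.45, -8.15)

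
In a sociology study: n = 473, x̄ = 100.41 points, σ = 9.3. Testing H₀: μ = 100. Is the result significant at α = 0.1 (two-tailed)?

z = (100.41 - 100)/(9.3/√473) = 0.959. Since |z| ≤ 1.645, not significant at α = 0.1.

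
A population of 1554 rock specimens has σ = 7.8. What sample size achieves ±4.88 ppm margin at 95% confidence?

Without FPC: n₀ = (1.96×7.8/4.88)² = 9.814. With FPC: n = n₀N/(n₀+N-1) = 9.8 → n = 10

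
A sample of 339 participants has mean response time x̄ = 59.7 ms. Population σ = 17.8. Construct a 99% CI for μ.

CI = x̄ ± z*(σ/√n) = 59.7 ± 2.576(17.8/√339) = 59.7 ± 2.49 = (57.21, 62.19)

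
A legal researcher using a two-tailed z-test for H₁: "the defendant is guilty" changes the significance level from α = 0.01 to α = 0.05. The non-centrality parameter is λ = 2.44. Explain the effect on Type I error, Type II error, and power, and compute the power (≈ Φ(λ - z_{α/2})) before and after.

Increasing α from 0.01 to 0.05:
• Type I error rate increases (α is the Type I rate by definition).
• Critical value moves from z_{α/2} = 2.576 to 1.96, so power = Φ(λ - z_{α/2}) goes from Φ(2.44 - 2.576) = 0.446 to Φ(2.44 - 1.96) = 0.684.
• Type II error rate β = 1 - power therefore decreases (0.554 → 0.316).
Appropriate when false negatives are costly — here, acquitting a guilty person.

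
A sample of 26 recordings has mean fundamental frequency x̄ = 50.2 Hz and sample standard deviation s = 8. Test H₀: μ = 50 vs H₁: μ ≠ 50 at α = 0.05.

t = (x̄ - μ₀)/(s/√n) = (50.2 - 50)/(8/√26) = 0.127. df = 25, critical t = ±2.06. Fail to reject H₀.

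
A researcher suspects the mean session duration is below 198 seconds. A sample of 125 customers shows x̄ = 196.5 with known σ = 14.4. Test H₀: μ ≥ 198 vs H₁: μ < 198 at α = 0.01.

z = -1.165. Critical value: -2.33. Fail to reject H₀.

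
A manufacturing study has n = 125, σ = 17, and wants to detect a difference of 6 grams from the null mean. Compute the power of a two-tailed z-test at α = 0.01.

SE = σ/√n = 17/√125 = 1.521. Non-centrality λ = d/SE = 6/1.521 = 3.946. Power ≈ Φ(λ - z_{α/2}) = Φ(3.946 - 2.576) = Φ(1.37) = 0.915.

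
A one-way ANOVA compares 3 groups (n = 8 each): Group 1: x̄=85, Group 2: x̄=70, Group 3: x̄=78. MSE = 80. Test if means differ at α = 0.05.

Grand mean = 77.67. SS_between = 901.33, MS_between = 450.67. F = 5.633, F_crit ≈ 3.467. Reject H₀.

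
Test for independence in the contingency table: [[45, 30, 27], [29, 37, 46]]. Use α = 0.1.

χ² = 8.688. df = 2, critical = 4.605. Reject H₀. Variables are dependent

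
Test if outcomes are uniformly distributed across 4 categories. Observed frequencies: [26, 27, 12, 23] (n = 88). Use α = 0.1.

Expected = 22 each. χ² = Σ(O-E)²/E = 6.455. df = 3, critical value = 6.251. Reject H₀.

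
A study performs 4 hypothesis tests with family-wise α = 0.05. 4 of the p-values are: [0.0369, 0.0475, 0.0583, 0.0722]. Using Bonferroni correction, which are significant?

Bonferroni α = 0.05/4 = 0.0125. None of the given p-values are significant.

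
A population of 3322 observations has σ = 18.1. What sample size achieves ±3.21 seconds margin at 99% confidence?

Without FPC: n₀ = (2.576×18.1/3.21)² = 210.979. With FPC: n = n₀N/(n₀+N-1) = 198.4 → n = 199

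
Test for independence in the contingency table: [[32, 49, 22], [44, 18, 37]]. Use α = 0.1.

χ² = 19.98. df = 2, critical = 4.605. Reject H₀. Variables are dependent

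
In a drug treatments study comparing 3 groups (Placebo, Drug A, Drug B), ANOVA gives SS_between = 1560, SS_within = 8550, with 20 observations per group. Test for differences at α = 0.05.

df_between = 2, df_within = 57. F = MS_between/MS_within = 780.0/150.0 = 5.2. F_crit ≈ 3.159. Reject H₀. At least one mean differs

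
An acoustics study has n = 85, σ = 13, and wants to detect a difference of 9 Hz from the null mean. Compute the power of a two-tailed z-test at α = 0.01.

SE = σ/√n = 13/√85 = 1.41. Non-centrality λ = d/SE = 9/1.41 = 6.383. Power ≈ Φ(λ - z_{α/2}) = Φ(6.383 - 2.576) = Φ(3.807) = 1.0.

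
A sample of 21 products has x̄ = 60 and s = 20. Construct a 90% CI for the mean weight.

CI = x̄ ± t*(s/√n) = 60 ± 1.725(20/√21) = (52.47, 67.53)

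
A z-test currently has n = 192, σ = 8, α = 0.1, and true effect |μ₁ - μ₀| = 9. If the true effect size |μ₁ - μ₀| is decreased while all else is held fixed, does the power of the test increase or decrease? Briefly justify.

Power decreases: a smaller true effect decreases the non-centrality λ = |μ₁ - μ₀|/(σ/√n).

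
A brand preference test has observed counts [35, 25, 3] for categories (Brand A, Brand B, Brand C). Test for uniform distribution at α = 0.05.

Expected = 21 each. χ² = Σ(O-E)²/E = 25.524. df = 2, critical value = 5.991. Reject H₀.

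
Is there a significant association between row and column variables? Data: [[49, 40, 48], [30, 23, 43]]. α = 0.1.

χ² = 2.288. df = 2, critical = 4.605. Fail to reject H₀. No evidence of dependence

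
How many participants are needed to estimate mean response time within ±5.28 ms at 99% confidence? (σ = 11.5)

n = (z*σ/E)² = (2.576×11.5/5.28)² = 31.5 → n = 32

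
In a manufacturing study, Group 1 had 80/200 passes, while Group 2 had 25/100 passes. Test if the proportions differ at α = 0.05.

p̂₁ = 0.4, p̂₂ = 0.25, pooled p̂ = 0.35. z = 2.568. Critical: ±1.96. Reject H₀.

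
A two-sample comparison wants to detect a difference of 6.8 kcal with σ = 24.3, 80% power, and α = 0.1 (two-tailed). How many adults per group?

n per group = 2(z_α/2 + z_β)²σ²/d² = 2×(1.645 + 0.84)²×24.3²/6.8² = 157.7 → n = 158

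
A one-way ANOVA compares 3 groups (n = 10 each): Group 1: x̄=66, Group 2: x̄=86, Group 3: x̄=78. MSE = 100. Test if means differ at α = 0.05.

Grand mean = 76.67. SS_between = 2026.67, MS_between = 1013.33. F = 10.133, F_crit ≈ 3.354. Reject H₀.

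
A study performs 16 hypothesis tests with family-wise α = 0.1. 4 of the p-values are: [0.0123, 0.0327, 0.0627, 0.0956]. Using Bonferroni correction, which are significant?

Bonferroni α = 0.1/16 = 0.00625. None of the given p-values are significant.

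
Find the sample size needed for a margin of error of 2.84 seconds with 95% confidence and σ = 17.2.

n = (z*σ/E)² = (1.96×17.2/2.84)² = 140.9 → n = 141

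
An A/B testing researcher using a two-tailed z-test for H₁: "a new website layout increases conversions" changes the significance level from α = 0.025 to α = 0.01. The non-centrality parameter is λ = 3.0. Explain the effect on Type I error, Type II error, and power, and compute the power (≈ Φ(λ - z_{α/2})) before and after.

Decreasing α from 0.025 to 0.01:
• Type I error rate decreases (α is the Type I rate by definition).
• Critical value moves from z_{α/2} = 2.241 to 2.576, so power = Φ(λ - z_{α/2}) goes from Φ(3.0 - 2.241) = 0.776 to Φ(3.0 - 2.576) = 0.664.
• Type II error rate β = 1 - power therefore increases (0.224 → 0.336).
Appropriate when false positives are costly — here, rolling out a layout that doesn't actually help — wasted engineering effort.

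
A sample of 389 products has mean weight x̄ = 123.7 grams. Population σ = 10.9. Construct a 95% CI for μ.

CI = x̄ ± z*(σ/√n) = 123.7 ± 1.96(10.9/√389) = 123.7 ± 1.08 = (122.62, 124.78)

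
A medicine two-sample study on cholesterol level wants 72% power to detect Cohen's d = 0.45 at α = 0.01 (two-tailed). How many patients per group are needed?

z_{α/2} = 2.576, z_β = Φ⁻¹(0.72) = 0.583. For small effect (d = 0.45): n per group = 2(z_{α/2} + z_β)²/d² = 2(2.576 + 0.583)²/0.45² = 98.6 → 99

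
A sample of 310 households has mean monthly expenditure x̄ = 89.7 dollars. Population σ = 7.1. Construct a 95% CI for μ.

CI = x̄ ± z*(σ/√n) = 89.7 ± 1.96(7.1/√310) = 89.7 ± 0.79 = (88.91, 90.49)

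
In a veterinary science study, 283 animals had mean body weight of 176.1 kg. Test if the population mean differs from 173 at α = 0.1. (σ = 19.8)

z = (x̄ - μ₀)/(σ/√n) = (176.1 - 173)/(19.8/√283) = 2.634. Critical value: ±1.645. Since |2.634| > 1.645, Reject H₀.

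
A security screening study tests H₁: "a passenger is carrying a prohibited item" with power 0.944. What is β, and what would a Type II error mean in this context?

β = 1 - power = 1 - 0.944 = 0.056. A Type II error is failing to reject H₀ when H₀ is false (false negative) — here, failing to conclude that a passenger is carrying a prohibited item when in fact it is true. Consequence: letting a prohibited item through — security breach.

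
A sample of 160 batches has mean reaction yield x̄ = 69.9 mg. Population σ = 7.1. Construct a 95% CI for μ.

CI = x̄ ± z*(σ/√n) = 69.9 ± 1.96(7.1/√160) = 69.9 ± 1.1 = (68.8, 71.0)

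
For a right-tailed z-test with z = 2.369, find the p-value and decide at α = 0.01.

p = P(Z > 2.369) = 1 - Φ(2.369) ≈ 0.0089. Since p < 0.01, reject H₀ (significant) at α = 0.01.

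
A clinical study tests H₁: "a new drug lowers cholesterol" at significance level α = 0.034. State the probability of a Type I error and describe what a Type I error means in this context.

P(Type I error) = α = 0.034. A Type I error is rejecting H₀ when H₀ is actually true (false positive) — here, concluding that a new drug lowers cholesterol when in fact this is not the case. Consequence: approving an ineffective drug — patients take a useless medication and may skip effective alternatives.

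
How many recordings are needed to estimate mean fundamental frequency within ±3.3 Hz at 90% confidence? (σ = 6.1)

n = (z*σ/E)² = (1.645×6.1/3.3)² = 9.2 → n = 10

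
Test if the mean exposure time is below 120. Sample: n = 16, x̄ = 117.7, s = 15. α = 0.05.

t = (117.7 - 120)/(15/√16) = -0.613, df = 15. Critical t = -1.753. Fail to reject H₀.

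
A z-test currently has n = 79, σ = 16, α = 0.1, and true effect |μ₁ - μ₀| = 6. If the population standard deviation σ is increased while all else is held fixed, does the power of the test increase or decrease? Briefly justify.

Power decreases: a larger σ inflates the standard error σ/√n, pulling the sampling distribution under H₁ back toward the critical value.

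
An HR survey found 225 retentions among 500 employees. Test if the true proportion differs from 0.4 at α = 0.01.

p̂ = 0.45, p₀ = 0.4. z = (p̂ - p₀)/√(p₀(1-p₀)/n) = 2.282. Critical: ±2.576. Fail to reject H₀.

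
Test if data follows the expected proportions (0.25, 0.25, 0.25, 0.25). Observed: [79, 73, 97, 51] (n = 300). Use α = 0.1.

Expected: [75.0, 75.0, 75.0, 75.0]. χ² = 14.4. df = 3, critical = 6.251. Reject H₀.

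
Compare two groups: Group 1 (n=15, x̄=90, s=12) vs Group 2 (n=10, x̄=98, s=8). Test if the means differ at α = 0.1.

Pooled sp = 10.62. t = -1.846, df = 23. Critical t = ±1.714. Reject H₀.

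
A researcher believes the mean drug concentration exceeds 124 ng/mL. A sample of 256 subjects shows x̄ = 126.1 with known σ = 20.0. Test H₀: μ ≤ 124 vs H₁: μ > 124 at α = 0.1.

z = 1.68. Critical value: 1.28. Reject H₀.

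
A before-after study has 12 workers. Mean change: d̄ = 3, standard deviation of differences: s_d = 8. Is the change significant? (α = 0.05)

t = d̄/(s_d/√n) = 3/(8/√12) = 1.299. df = 11, critical t = ±2.201. Fail to reject H₀.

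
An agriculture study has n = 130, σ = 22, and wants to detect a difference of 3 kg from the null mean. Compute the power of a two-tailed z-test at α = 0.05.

SE = σ/√n = 22/√130 = 1.93. Non-centrality λ = d/SE = 3/1.93 = 1.555. Power ≈ Φ(λ - z_{α/2}) = Φ(1.555 - 1.96) = Φ(-0.405) = 0.343.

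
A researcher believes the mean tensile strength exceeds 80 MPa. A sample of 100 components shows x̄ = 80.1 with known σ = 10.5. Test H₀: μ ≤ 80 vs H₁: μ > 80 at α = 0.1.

z = 0.095. Critical value: 1.28. Fail to reject H₀.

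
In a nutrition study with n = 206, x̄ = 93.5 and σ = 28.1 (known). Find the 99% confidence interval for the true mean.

CI = x̄ ± z*(σ/√n) = 93.5 ± 2.576(28.1/√206) = 93.5 ± 5.04 = (88.46, 98.54)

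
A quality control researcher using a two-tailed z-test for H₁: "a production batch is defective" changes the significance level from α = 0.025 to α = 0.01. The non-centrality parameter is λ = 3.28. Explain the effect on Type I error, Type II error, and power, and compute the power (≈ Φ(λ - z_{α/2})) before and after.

Decreasing α from 0.025 to 0.01:
• Type I error rate decreases (α is the Type I rate by definition).
• Critical value moves from z_{α/2} = 2.241 to 2.576, so power = Φ(λ - z_{α/2}) goes from Φ(3.28 - 2.241) = 0.851 to Φ(3.28 - 2.576) = 0.759.
• Type II error rate β = 1 - power therefore increases (0.149 → 0.241).
Appropriate when false positives are costly — here, scrapping a good batch — wasted material and cost for no reason.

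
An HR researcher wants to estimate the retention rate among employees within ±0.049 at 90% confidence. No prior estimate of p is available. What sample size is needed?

Conservative approach: use p = 0.5 (maximizes p(1-p) = 0.25). n = z²(0.25)/E² = 1.645²×0.25/0.049² = 281.8 → n = 282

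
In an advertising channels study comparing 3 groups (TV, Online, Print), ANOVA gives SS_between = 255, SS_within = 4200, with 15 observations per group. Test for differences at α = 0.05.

df_between = 2, df_within = 42. F = MS_between/MS_within = 127.5/100.0 = 1.275. F_crit ≈ 3.22. Fail to reject H₀.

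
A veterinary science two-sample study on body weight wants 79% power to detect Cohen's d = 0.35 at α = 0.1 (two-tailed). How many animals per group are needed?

z_{α/2} = 1.645, z_β = Φ⁻¹(0.79) = 0.806. For small effect (d = 0.35): n per group = 2(z_{α/2} + z_β)²/d² = 2(1.645 + 0.806)²/0.35² = 98.1 → 99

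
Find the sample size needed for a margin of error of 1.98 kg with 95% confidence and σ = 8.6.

n = (z*σ/E)² = (1.96×8.6/1.98)² = 72.5 → n = 73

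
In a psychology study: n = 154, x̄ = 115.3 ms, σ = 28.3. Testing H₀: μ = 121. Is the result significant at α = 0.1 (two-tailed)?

z = (115.3 - 121)/(28.3/√154) = -2.499. Since |z| > 1.645, significant at α = 0.1.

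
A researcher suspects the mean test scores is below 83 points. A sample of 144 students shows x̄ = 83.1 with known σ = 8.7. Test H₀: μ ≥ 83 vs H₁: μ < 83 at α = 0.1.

z = 0.138. Critical value: -1.28. Fail to reject H₀.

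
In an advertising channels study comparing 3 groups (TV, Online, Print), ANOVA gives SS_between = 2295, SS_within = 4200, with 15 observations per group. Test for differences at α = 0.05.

df_between = 2, df_within = 42. F = MS_between/MS_within = 1147.5/100.0 = 11.475. F_crit ≈ 3.22. Reject H₀. At least one mean differs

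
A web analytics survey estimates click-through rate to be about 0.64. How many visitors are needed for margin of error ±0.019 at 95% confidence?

n = z²p(1-p)/E² = 1.96²×0.64×0.36/0.019² = 2451.8 → n = 2452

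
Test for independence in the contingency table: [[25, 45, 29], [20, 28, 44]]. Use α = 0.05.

χ² = 7.35. df = 2, critical = 5.991. Reject H₀. Variables are dependent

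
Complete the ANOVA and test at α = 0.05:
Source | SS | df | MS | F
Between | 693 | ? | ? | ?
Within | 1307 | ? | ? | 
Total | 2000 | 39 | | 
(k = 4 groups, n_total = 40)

df_between = 3, df_within = 36. MS_between = 231.0, MS_within = 36.31. F = 6.363, F_crit ≈ 2.866. Reject H₀.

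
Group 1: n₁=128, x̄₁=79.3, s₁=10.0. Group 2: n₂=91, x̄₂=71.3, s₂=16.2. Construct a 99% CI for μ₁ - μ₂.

Difference = 8.0. SE = √(10.0²/128 + 16.2²/91) = 1.914. CI = (3.07, 12.93)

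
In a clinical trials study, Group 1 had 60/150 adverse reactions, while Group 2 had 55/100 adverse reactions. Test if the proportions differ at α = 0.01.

p̂₁ = 0.4, p̂₂ = 0.55, pooled p̂ = 0.46. z = -2.331. Critical: ±2.576. Fail to reject H₀.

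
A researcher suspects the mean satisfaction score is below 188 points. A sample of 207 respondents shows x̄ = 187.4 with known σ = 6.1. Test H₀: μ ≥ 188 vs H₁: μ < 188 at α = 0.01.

z = -1.415. Critical value: -2.33. Fail to reject H₀.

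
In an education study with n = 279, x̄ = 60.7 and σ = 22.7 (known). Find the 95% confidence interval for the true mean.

CI = x̄ ± z*(σ/√n) = 60.7 ± 1.96(22.7/√279) = 60.7 ± 2.66 = (58.04, 63.36)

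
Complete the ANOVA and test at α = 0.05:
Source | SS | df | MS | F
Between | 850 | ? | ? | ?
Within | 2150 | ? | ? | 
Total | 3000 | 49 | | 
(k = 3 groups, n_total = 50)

df_between = 2, df_within = 47. MS_between = 425.0, MS_within = 45.74. F = 9.291, F_crit ≈ 3.195. Reject H₀.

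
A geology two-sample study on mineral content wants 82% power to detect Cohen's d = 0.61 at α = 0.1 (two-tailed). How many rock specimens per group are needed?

z_{α/2} = 1.645, z_β = Φ⁻¹(0.82) = 0.915. For medium effect (d = 0.61): n per group = 2(z_{α/2} + z_β)²/d² = 2(1.645 + 0.915)²/0.61² = 35.2 → 36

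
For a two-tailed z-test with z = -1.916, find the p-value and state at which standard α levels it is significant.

p = 2·P(Z > |-1.916|) = 2·(1 - Φ(1.916)) ≈ 0.0554. Significant at α = 0.1.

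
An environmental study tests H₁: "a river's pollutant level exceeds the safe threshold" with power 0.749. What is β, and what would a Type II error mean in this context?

β = 1 - power = 1 - 0.749 = 0.251. A Type II error is failing to reject H₀ when H₀ is false (false negative) — here, failing to conclude that a river's pollutant level exceeds the safe threshold when in fact it is true. Consequence: allowing unsafe pollution to continue.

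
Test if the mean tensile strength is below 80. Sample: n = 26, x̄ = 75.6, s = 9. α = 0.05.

t = (75.6 - 80)/(9/√26) = -2.493, df = 25. Critical t = -1.708. Reject H₀.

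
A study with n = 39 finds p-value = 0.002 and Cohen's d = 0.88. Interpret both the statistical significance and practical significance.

Statistically significant (p = 0.002 < 0.05). Cohen's d = 0.88 indicates a large effect size. Both statistical and practical significance should be considered.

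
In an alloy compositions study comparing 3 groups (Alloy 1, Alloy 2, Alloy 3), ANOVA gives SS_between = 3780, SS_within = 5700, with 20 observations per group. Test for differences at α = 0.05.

df_between = 2, df_within = 57. F = MS_between/MS_within = 1890.0/100.0 = 18.9. F_crit ≈ 3.159. Reject H₀. At least one mean differs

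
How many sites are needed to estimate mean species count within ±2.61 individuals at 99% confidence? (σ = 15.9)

n = (z*σ/E)² = (2.576×15.9/2.61)² = 246.3 → n = 247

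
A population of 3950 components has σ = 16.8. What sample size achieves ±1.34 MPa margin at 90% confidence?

Without FPC: n₀ = (1.645×16.8/1.34)² = 425.344. With FPC: n = n₀N/(n₀+N-1) = 384.1 → n = 385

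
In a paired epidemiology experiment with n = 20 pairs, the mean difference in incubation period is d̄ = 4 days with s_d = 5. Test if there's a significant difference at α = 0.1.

t = d̄/(s_d/√n) = 4/(5/√20) = 3.578. df = 19, critical t = ±1.729. Reject H₀.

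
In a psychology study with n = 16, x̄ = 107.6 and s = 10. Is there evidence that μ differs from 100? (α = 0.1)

t = (x̄ - μ₀)/(s/√n) = (107.6 - 100)/(10/√16) = 3.04. df = 15, critical t = ±1.753. Reject H₀.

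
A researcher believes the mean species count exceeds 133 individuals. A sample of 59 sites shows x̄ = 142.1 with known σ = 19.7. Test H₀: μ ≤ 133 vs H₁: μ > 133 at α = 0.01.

z = 3.548. Critical value: 2.33. Reject H₀.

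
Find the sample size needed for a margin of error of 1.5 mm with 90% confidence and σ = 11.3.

n = (z*σ/E)² = (1.645×11.3/1.5)² = 153.6 → n = 154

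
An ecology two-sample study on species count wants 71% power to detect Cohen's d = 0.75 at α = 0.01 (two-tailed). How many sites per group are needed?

z_{α/2} = 2.576, z_β = Φ⁻¹(0.71) = 0.553. For medium effect (d = 0.75): n per group = 2(z_{α/2} + z_β)²/d² = 2(2.576 + 0.553)²/0.75² = 34.8 → 35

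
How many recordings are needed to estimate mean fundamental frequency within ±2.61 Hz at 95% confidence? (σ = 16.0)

n = (z*σ/E)² = (1.96×16.0/2.61)² = 144.4 → n = 145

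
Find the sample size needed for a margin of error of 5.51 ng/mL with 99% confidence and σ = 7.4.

n = (z*σ/E)² = (2.576×7.4/5.51)² = 12.0 → n = 12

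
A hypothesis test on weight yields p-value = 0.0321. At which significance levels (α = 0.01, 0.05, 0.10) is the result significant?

p = 0.0321. Significant at: α = 0.05, 0.1.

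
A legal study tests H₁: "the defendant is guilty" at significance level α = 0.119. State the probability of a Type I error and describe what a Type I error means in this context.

P(Type I error) = α = 0.119. A Type I error is rejecting H₀ when H₀ is actually true (false positive) — here, concluding that the defendant is guilty when in fact this is not the case. Consequence: convicting an innocent person.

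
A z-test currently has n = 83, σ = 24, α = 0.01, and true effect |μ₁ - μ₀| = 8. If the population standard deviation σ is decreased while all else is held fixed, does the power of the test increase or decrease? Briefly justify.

Power increases: a smaller σ shrinks the standard error σ/√n, moving the sampling distribution under H₁ further from the critical value.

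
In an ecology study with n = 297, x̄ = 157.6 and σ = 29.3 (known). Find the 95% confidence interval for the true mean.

CI = x̄ ± z*(σ/√n) = 157.6 ± 1.96(29.3/√297) = 157.6 ± 3.33 = (154.27, 160.93)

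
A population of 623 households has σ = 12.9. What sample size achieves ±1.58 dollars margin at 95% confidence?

Without FPC: n₀ = (1.96×12.9/1.58)² = 256.081. With FPC: n = n₀N/(n₀+N-1) = 181.7 → n = 182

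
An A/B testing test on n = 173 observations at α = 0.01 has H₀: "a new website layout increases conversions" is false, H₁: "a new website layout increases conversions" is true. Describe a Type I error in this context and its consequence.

Type I error: rejecting H₀ when it is true — concluding that a new website layout increases conversions when in fact it is not. Consequence: rolling out a layout that doesn't actually help — wasted engineering effort.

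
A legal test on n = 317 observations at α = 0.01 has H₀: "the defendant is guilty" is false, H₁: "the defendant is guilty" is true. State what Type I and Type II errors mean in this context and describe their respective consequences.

Type I (false positive): concluding that the defendant is guilty when it is not — convicting an innocent person. Type II (false negative): failing to conclude that the defendant is guilty when it is — acquitting a guilty person. Which is costlier depends on domain priorities and is a judgement call rather than a statistical fact.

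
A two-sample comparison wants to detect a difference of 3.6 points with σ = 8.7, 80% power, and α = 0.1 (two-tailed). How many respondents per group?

n per group = 2(z_α/2 + z_β)²σ²/d² = 2×(1.645 + 0.84)²×8.7²/3.6² = 72.1 → n = 73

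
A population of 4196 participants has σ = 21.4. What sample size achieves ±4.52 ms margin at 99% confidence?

Without FPC: n₀ = (2.576×21.4/4.52)² = 148.745. With FPC: n = n₀N/(n₀+N-1) = 143.7 → n = 144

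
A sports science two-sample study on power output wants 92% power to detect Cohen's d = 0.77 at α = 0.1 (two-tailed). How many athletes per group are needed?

z_{α/2} = 1.645, z_β = Φ⁻¹(0.92) = 1.405. For medium effect (d = 0.77): n per group = 2(z_{α/2} + z_β)²/d² = 2(1.645 + 1.405)²/0.77² = 31.4 → 32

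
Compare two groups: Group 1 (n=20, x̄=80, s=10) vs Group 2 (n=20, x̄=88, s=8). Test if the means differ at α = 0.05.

Pooled sp = 9.06. t = -2.794, df = 38. Critical t = ±2.024. Reject H₀.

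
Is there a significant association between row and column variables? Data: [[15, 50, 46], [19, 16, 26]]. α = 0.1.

χ² = 9.838. df = 2, critical = 4.605. Reject H₀. Variables are dependent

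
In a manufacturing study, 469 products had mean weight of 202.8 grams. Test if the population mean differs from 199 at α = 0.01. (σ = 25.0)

z = (x̄ - μ₀)/(σ/√n) = (202.8 - 199)/(25.0/√469) = 3.292. Critical value: ±2.576. Since |3.292| > 2.576, Reject H₀.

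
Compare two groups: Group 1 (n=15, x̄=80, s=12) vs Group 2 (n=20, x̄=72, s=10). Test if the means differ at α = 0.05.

Pooled sp = 10.89. t = 2.15, df = 33. Critical t = ±2.035. Reject H₀.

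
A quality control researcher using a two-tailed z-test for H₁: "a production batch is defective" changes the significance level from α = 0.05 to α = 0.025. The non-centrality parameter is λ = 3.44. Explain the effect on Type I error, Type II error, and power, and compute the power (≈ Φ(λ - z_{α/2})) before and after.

Decreasing α from 0.05 to 0.025:
• Type I error rate decreases (α is the Type I rate by definition).
• Critical value moves from z_{α/2} = 1.96 to 2.241, so power = Φ(λ - z_{α/2}) goes from Φ(3.44 - 1.96) = 0.931 to Φ(3.44 - 2.241) = 0.885.
• Type II error rate β = 1 - power therefore increases (0.069 → 0.115).
Appropriate when false positives are costly — here, scrapping a good batch — wasted material and cost for no reason.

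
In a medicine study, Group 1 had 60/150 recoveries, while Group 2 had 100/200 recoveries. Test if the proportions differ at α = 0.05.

p̂₁ = 0.4, p̂₂ = 0.5, pooled p̂ = 0.457. z = -1.858. Critical: ±1.96. Fail to reject H₀.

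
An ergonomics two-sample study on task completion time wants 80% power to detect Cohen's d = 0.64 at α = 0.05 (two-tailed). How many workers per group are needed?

z_{α/2} = 1.96, z_β = Φ⁻¹(0.8) = 0.842. For medium effect (d = 0.64): n per group = 2(z_{α/2} + z_β)²/d² = 2(1.96 + 0.842)²/0.64² = 38.3 → 39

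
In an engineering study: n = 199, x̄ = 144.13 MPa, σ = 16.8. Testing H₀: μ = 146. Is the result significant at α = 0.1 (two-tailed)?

z = (144.13 - 146)/(16.8/√199) = -1.57. Since |z| ≤ 1.645, not significant at α = 0.1.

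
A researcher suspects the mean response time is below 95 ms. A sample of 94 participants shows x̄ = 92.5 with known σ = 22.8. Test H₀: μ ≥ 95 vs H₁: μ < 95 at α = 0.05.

z = -1.063. Critical value: -1.645. Fail to reject H₀.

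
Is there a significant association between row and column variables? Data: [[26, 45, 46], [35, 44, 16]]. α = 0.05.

χ² = 13.72. df = 2, critical = 5.991. Reject H₀. Variables are dependent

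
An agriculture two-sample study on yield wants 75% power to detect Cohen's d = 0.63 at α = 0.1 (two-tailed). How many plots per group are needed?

z_{α/2} = 1.645, z_β = Φ⁻¹(0.75) = 0.674. For medium effect (d = 0.63): n per group = 2(z_{α/2} + z_β)²/d² = 2(1.645 + 0.674)²/0.63² = 27.1 → 28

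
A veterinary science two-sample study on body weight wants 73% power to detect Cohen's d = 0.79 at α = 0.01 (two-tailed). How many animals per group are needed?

z_{α/2} = 2.576, z_β = Φ⁻¹(0.73) = 0.613. For medium effect (d = 0.79): n per group = 2(z_{α/2} + z_β)²/d² = 2(2.576 + 0.613)²/0.79² = 32.6 → 33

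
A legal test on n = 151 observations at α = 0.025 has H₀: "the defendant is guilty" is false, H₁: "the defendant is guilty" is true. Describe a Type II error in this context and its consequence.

Type II error: failing to reject H₀ when it is false — concluding that the defendant is guilty is not supported when in fact it is. Consequence: acquitting a guilty person.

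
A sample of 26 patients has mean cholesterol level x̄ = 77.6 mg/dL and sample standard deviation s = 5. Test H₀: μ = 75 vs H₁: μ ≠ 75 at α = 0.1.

t = (x̄ - μ₀)/(s/√n) = (77.6 - 75)/(5/√26) = 2.651. df = 25, critical t = ±1.708. Reject H₀.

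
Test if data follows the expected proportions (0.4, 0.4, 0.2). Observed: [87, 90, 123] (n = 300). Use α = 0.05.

Expected: [120.0, 120.0, 60.0]. χ² = 82.725. df = 2, critical = 5.991. Reject H₀.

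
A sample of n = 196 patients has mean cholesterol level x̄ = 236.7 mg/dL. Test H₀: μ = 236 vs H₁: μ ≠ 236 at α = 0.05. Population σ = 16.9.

z = (x̄ - μ₀)/(σ/√n) = (236.7 - 236)/(16.9/√196) = 0.58. Critical value: ±1.96. Since |0.58| ≤ 1.96, Fail to reject H₀.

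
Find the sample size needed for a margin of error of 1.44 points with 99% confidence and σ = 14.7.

n = (z*σ/E)² = (2.576×14.7/1.44)² = 691.5 → n = 692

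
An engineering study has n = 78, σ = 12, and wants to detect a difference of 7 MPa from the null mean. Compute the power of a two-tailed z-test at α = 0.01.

SE = σ/√n = 12/√78 = 1.359. Non-centrality λ = d/SE = 7/1.359 = 5.152. Power ≈ Φ(λ - z_{α/2}) = Φ(5.152 - 2.576) = Φ(2.576) = 0.995.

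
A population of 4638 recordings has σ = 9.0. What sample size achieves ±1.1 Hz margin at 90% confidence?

Without FPC: n₀ = (1.645×9.0/1.1)² = 181.147. With FPC: n = n₀N/(n₀+N-1) = 174.4 → n = 175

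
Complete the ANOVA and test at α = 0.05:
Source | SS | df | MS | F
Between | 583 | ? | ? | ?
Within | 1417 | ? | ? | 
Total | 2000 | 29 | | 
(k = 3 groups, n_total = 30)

df_between = 2, df_within = 27. MS_between = 291.5, MS_within = 52.48. F = 5.554, F_crit ≈ 3.354. Reject H₀.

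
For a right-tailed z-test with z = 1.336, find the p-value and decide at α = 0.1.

p = P(Z > 1.336) = 1 - Φ(1.336) ≈ 0.0908. Since p < 0.1, reject H₀ (significant) at α = 0.1.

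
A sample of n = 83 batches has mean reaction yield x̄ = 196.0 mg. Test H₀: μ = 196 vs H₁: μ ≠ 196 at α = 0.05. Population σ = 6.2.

z = (x̄ - μ₀)/(σ/√n) = (196.0 - 196)/(6.2/√83) = 0.0. Critical value: ±1.96. Since |0.0| ≤ 1.96, Fail to reject H₀.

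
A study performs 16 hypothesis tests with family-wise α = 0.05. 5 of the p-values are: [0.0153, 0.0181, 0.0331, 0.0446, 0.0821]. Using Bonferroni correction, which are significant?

Bonferroni α = 0.05/16 = 0.00313. None of the given p-values are significant.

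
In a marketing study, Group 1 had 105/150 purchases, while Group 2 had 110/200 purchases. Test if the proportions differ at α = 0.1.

p̂₁ = 0.7, p̂₂ = 0.55, pooled p̂ = 0.614. z = 2.853. Critical: ±1.645. Reject H₀.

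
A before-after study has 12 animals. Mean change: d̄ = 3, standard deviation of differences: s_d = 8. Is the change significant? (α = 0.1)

t = d̄/(s_d/√n) = 3/(8/√12) = 1.299. df = 11, critical t = ±1.796. Fail to reject H₀.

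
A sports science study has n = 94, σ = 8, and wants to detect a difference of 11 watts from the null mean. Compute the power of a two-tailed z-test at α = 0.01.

SE = σ/√n = 8/√94 = 0.825. Non-centrality λ = d/SE = 11/0.825 = 13.331. Power ≈ Φ(λ - z_{α/2}) = Φ(13.331 - 2.576) = Φ(10.755) = 1.0.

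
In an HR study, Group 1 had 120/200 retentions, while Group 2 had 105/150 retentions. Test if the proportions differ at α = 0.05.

p̂₁ = 0.6, p̂₂ = 0.7, pooled p̂ = 0.643. z = -1.932. Critical: ±1.96. Fail to reject H₀.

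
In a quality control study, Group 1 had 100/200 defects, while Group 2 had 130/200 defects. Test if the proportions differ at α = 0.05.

p̂₁ = 0.5, p̂₂ = 0.65, pooled p̂ = 0.575. z = -3.034. Critical: ±1.96. Reject H₀.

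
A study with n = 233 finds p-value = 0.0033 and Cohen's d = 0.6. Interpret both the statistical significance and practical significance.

Statistically significant (p = 0.0033 < 0.05). Cohen's d = 0.6 indicates a medium effect size. Both statistical and practical significance should be considered.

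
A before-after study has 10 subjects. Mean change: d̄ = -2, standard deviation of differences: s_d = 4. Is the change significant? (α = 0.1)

t = d̄/(s_d/√n) = -2/(4/√10) = -1.581. df = 9, critical t = ±1.833. Fail to reject H₀.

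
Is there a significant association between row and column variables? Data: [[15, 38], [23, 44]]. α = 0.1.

χ² = 0.497. df = 1, critical = 2.706. Fail to reject H₀. No evidence of dependence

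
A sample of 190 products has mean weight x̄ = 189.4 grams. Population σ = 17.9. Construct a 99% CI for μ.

CI = x̄ ± z*(σ/√n) = 189.4 ± 2.576(17.9/√190) = 189.4 ± 3.35 = (186.05, 192.75)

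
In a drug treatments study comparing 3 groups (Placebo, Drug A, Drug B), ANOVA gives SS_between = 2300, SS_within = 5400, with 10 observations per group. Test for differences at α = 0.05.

df_between = 2, df_within = 27. F = MS_between/MS_within = 1150.0/200.0 = 5.75. F_crit ≈ 3.354. Reject H₀. At least one mean differs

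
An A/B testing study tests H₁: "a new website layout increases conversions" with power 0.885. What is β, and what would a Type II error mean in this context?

β = 1 - power = 1 - 0.885 = 0.115. A Type II error is failing to reject H₀ when H₀ is false (false negative) — here, failing to conclude that a new website layout increases conversions when in fact it is true. Consequence: discarding a layout that would have improved conversions — lost revenue.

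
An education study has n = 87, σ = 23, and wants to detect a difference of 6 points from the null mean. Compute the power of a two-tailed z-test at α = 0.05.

SE = σ/√n = 23/√87 = 2.466. Non-centrality λ = d/SE = 6/2.466 = 2.433. Power ≈ Φ(λ - z_{α/2}) = Φ(2.433 - 1.96) = Φ(0.473) = 0.682.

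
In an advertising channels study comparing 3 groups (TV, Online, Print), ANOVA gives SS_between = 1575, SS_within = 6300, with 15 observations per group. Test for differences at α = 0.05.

df_between = 2, df_within = 42. F = MS_between/MS_within = 787.5/150.0 = 5.25. F_crit ≈ 3.22. Reject H₀. At least one mean differs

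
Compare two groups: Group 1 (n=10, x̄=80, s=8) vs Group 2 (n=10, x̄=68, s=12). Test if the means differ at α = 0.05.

Pooled sp = 10.2. t = 2.631, df = 18. Critical t = ±2.101. Reject H₀.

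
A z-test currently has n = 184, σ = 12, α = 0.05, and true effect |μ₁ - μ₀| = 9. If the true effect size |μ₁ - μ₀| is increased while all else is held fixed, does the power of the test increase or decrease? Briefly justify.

Power increases: a larger true effect increases the non-centrality λ = |μ₁ - μ₀|/(σ/√n).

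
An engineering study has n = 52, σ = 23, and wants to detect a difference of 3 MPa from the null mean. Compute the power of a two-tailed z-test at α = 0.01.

SE = σ/√n = 23/√52 = 3.19. Non-centrality λ = d/SE = 3/3.19 = 0.941. Power ≈ Φ(λ - z_{α/2}) = Φ(0.941 - 2.576) = Φ(-1.635) = 0.051.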